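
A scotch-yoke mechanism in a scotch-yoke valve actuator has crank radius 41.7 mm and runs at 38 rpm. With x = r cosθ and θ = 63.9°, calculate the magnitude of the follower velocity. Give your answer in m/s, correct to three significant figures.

ω = 3.979 rad/s (from 38 rpm).
x = r cosθ ⇒ ẋ = −rω sinθ.
|v| = rω|sinθ| = 0.0417·3.979·|sin 63.9°| = 0.14902 m/s.

0.149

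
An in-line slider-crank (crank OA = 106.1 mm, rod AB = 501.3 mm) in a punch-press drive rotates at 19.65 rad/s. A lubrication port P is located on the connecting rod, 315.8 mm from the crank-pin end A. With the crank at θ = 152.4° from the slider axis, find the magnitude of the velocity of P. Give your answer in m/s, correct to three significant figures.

ω = 19.65 rad/s.  Crank-pin speed |V_A| = rω = 2.0849 m/s, perpendicular to OA.
Rod angle: sinφ = −(r/L) sinθ ⇒ φ = -5.627°; ω_rod = −rω cosθ/√(L²−r²sin²θ) = +3.7035 rad/s.
V_P = V_A + ω_rod × AP, with AP = 0.3158 m along the rod.
Components: V_Px = −rω sinθ − a·ω_rod·sinφ = -0.85123 m/s;  V_Py = rω cosθ + a·ω_rod·cosφ = -0.68369 m/s.
|V_P| = √(V_Px² + V_Py²) = 1.0918 m/s.

1.09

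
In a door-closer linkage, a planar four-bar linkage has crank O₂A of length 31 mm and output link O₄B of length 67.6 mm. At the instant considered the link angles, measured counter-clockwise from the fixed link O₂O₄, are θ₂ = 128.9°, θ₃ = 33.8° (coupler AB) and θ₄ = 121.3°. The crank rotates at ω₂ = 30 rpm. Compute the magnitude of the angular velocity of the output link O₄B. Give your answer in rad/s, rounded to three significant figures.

ω₂ = 3.142 rad/s (from 30 rpm).
Differentiating the loop-closure r₂e^{iθ₂}+r₃e^{iθ₃}=r₁+r₄e^{iθ₄} gives r₂ω₂e^{iθ₂}+r₃ω₃e^{iθ₃}=r₄ω₄e^{iθ₄}.
Eliminating the other unknown: ω₄ = r₂ω₂ sin(θ₂−θ₃) / [r₄ sin(θ₄−θ₃)].
Numerator sine = +0.99604; denominator sine = +0.99905.
Result = 0.031·3.142·(+0.99604) / (0.0676·(+0.99905)) = +1.4363 rad/s; magnitude 1.4363 rad/s.

1.44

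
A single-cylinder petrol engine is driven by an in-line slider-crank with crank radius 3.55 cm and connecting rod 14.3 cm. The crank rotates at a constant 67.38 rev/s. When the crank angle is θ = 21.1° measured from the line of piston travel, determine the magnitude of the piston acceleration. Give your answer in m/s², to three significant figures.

7120

ω = 2π·67.4 = 423.4 rad/s
x(θ) = r cosθ + √(L² − r² sin²θ); with ω constant, a = ω²·d²x/dθ².
d²x/dθ² = −r cosθ − r²(cos2θ)/√u − r⁴ sin²2θ/(4u^{3/2}),  u = L² − r² sin²θ = 0.0202857 m².
Substituting r = 0.0355 m, L = 0.143 m, θ = 21.1°: d²x/dθ² = -0.039737 m.
a = ω²·d²x/dθ² = (423.4)²·(-0.039737) = -7122.2 m/s²;  |a| = 7122.2 m/s².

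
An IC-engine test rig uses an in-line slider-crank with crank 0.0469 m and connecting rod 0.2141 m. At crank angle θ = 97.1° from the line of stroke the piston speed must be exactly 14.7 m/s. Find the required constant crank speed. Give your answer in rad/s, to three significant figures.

325

For an in-line slider-crank, |v_piston| = rω|sinθ|·[1 + r cosθ/√(L² − r² sin²θ)].
With r = 0.0469 m, L = 0.2141 m, θ = 97.1°: the bracketed kinematic factor |dx/dθ| = 0.045249 m.
ω = v/|dx/dθ| = 14.7/0.045249 = 324.87 rad/s.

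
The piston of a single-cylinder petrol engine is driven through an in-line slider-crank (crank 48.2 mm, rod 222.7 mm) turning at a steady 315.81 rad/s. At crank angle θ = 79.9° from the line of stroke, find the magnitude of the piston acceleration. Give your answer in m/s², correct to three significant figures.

ω = 315.8 rad/s
x(θ) = r cosθ + √(L² − r² sin²θ); with ω constant, a = ω²·d²x/dθ².
d²x/dθ² = −r cosθ − r²(cos2θ)/√u − r⁴ sin²2θ/(4u^{3/2}),  u = L² − r² sin²θ = 0.0473435 m².
Substituting r = 0.0482 m, L = 0.2227 m, θ = 79.9°: d²x/dθ² = +0.0015523 m.
a = ω²·d²x/dθ² = (315.8)²·(+0.0015523) = +154.82 m/s²;  |a| = 154.82 m/s².

155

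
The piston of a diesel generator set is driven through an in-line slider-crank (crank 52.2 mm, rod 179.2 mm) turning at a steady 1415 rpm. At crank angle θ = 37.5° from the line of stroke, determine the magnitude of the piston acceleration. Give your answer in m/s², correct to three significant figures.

ω = 2π·1415/60 = 148.2 rad/s
x(θ) = r cosθ + √(L² − r² sin²θ); with ω constant, a = ω²·d²x/dθ².
d²x/dθ² = −r cosθ − r²(cos2θ)/√u − r⁴ sin²2θ/(4u^{3/2}),  u = L² − r² sin²θ = 0.0311028 m².
Substituting r = 0.0522 m, L = 0.1792 m, θ = 37.5°: d²x/dθ² = -0.045728 m.
a = ω²·d²x/dθ² = (148.2)²·(-0.045728) = -1004 m/s²;  |a| = 1004 m/s².

1000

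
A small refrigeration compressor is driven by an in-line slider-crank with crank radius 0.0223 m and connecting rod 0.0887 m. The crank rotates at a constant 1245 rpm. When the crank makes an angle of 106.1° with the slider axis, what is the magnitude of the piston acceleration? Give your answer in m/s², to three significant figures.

ω = 2π·1245/60 = 130.4 rad/s
x(θ) = r cosθ + √(L² − r² sin²θ); with ω constant, a = ω²·d²x/dθ².
d²x/dθ² = −r cosθ − r²(cos2θ)/√u − r⁴ sin²2θ/(4u^{3/2}),  u = L² − r² sin²θ = 0.00740864 m².
Substituting r = 0.0223 m, L = 0.0887 m, θ = 106.1°: d²x/dθ² = +0.011045 m.
a = ω²·d²x/dθ² = (130.4)²·(+0.011045) = +187.75 m/s²;  |a| = 187.75 m/s².

188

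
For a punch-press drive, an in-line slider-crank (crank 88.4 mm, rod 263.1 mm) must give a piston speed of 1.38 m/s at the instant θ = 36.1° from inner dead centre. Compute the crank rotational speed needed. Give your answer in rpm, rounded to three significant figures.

198

For an in-line slider-crank, |v_piston| = rω|sinθ|·[1 + r cosθ/√(L² − r² sin²θ)].
With r = 0.0884 m, L = 0.2631 m, θ = 36.1°: the bracketed kinematic factor |dx/dθ| = 0.06651 m.
ω = v/|dx/dθ| = 1.38/0.06651 = 20.749 rad/s.
N = 60ω/(2π) = 198.13 rpm.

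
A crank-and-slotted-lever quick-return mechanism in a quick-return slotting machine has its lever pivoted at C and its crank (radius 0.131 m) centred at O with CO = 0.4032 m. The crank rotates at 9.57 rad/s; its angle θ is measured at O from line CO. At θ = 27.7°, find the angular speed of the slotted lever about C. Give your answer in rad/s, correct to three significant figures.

ω = 9.57 rad/s
Crank pin A relative to C: A = (d + r cosθ, r sinθ); lever angle φ = atan2(r sinθ, d + r cosθ).
Differentiating tanφ: φ̇ = rω(d cosθ + r)/(d² + r² + 2dr cosθ).
d² + r² + 2dr cosθ = |CA|² = 0.273263 m²;  d cosθ + r = +0.48799 m.
|ω_lever| = |0.131·9.57·+0.48799| / 0.273263 = 2.2388 rad/s.

2.24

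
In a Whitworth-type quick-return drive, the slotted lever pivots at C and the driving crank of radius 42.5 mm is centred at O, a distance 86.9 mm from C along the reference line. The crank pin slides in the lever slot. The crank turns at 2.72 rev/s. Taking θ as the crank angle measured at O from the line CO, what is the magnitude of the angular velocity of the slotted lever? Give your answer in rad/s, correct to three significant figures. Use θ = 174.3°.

15.9

ω = 17.09 rad/s (from 2.72 rev/s).
Crank pin A relative to C: A = (d + r cosθ, r sinθ); lever angle φ = atan2(r sinθ, d + r cosθ).
Differentiating tanφ: φ̇ = rω(d cosθ + r)/(d² + r² + 2dr cosθ).
d² + r² + 2dr cosθ = |CA|² = 0.00200788 m²;  d cosθ + r = -0.04397 m.
|ω_lever| = |0.0425·17.09·-0.04397| / 0.00200788 = 15.906 rad/s.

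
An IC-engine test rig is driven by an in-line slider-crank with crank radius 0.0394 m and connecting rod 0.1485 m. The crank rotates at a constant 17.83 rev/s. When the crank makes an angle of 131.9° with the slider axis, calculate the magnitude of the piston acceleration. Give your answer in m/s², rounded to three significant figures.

342

ω = 2π·17.8 = 112 rad/s
x(θ) = r cosθ + √(L² − r² sin²θ); with ω constant, a = ω²·d²x/dθ².
d²x/dθ² = −r cosθ − r²(cos2θ)/√u − r⁴ sin²2θ/(4u^{3/2}),  u = L² − r² sin²θ = 0.0211922 m².
Substituting r = 0.0394 m, L = 0.1485 m, θ = 131.9°: d²x/dθ² = +0.027271 m.
a = ω²·d²x/dθ² = (112)²·(+0.027271) = +342.27 m/s²;  |a| = 342.27 m/s².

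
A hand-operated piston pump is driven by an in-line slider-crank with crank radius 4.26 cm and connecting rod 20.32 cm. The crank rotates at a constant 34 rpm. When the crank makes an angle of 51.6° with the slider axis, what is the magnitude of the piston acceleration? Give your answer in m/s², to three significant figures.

ω = 2π·34/60 = 3.56 rad/s
x(θ) = r cosθ + √(L² − r² sin²θ); with ω constant, a = ω²·d²x/dθ².
d²x/dθ² = −r cosθ − r²(cos2θ)/√u − r⁴ sin²2θ/(4u^{3/2}),  u = L² − r² sin²θ = 0.0401757 m².
Substituting r = 0.0426 m, L = 0.2032 m, θ = 51.6°: d²x/dθ² = -0.02449 m.
a = ω²·d²x/dθ² = (3.56)²·(-0.02449) = -0.31046 m/s²;  |a| = 0.31046 m/s².

0.310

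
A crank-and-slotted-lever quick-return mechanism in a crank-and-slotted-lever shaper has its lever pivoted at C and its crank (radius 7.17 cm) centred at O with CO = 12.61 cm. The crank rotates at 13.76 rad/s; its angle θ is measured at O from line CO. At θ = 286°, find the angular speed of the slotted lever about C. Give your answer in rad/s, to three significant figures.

4.04

ω = 13.76 rad/s
Crank pin A relative to C: A = (d + r cosθ, r sinθ); lever angle φ = atan2(r sinθ, d + r cosθ).
Differentiating tanφ: φ̇ = rω(d cosθ + r)/(d² + r² + 2dr cosθ).
d² + r² + 2dr cosθ = |CA|² = 0.0260264 m²;  d cosθ + r = +0.10646 m.
|ω_lever| = |0.0717·13.76·+0.10646| / 0.0260264 = 4.0355 rad/s.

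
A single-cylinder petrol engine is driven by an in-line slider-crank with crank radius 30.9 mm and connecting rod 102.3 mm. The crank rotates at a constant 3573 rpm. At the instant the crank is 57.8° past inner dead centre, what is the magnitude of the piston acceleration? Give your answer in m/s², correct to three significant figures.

1750

ω = 2π·3573/60 = 374.2 rad/s
x(θ) = r cosθ + √(L² − r² sin²θ); with ω constant, a = ω²·d²x/dθ².
d²x/dθ² = −r cosθ − r²(cos2θ)/√u − r⁴ sin²2θ/(4u^{3/2}),  u = L² − r² sin²θ = 0.00978161 m².
Substituting r = 0.0309 m, L = 0.1023 m, θ = 57.8°: d²x/dθ² = -0.012486 m.
a = ω²·d²x/dθ² = (374.2)²·(-0.012486) = -1748 m/s²;  |a| = 1748 m/s².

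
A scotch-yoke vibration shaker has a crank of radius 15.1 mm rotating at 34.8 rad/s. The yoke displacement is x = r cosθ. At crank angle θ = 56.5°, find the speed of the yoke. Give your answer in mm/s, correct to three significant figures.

438

ω = 34.8 rad/s
x = r cosθ ⇒ ẋ = −rω sinθ.
|v| = rω|sinθ| = 0.0151·34.8·|sin 56.5°| = 0.43819 m/s = 438.19 mm/s.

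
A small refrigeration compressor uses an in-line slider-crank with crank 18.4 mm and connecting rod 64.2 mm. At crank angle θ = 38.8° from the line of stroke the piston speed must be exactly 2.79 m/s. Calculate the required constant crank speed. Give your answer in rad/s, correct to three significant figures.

197

For an in-line slider-crank, |v_piston| = rω|sinθ|·[1 + r cosθ/√(L² − r² sin²θ)].
With r = 0.0184 m, L = 0.0642 m, θ = 38.8°: the bracketed kinematic factor |dx/dθ| = 0.014147 m.
ω = v/|dx/dθ| = 2.79/0.014147 = 197.21 rad/s.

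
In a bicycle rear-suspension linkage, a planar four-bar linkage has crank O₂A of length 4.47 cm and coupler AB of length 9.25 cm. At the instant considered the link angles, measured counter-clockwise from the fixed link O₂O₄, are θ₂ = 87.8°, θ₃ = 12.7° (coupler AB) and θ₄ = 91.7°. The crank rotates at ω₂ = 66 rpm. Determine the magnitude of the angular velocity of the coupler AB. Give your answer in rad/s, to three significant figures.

0.231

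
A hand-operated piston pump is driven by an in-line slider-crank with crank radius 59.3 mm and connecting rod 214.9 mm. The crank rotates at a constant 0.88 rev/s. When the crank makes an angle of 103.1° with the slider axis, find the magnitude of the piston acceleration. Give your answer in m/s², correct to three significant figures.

0.875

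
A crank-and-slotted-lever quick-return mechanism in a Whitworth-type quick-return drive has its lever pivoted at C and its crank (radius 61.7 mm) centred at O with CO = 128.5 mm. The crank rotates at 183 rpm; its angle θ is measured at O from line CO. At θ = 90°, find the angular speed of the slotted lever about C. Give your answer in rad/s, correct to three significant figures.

ω = 19.16 rad/s (from 183 rpm).
Crank pin A relative to C: A = (d + r cosθ, r sinθ); lever angle φ = atan2(r sinθ, d + r cosθ).
Differentiating tanφ: φ̇ = rω(d cosθ + r)/(d² + r² + 2dr cosθ).
d² + r² + 2dr cosθ = |CA|² = 0.0203191 m²;  d cosθ + r = +0.0617 m.
|ω_lever| = |0.0617·19.16·+0.0617| / 0.0203191 = 3.5904 rad/s.

3.59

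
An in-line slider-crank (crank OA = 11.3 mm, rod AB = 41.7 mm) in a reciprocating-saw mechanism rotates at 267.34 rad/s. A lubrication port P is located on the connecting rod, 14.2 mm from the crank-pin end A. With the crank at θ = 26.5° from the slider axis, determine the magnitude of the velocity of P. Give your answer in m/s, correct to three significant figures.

ω = 267.3 rad/s.  Crank-pin speed |V_A| = rω = 3.0209 m/s, perpendicular to OA.
Rod angle: sinφ = −(r/L) sinθ ⇒ φ = -6.945°; ω_rod = −rω cosθ/√(L²−r²sin²θ) = -65.312 rad/s.
V_P = V_A + ω_rod × AP, with AP = 0.0142 m along the rod.
Components: V_Px = −rω sinθ − a·ω_rod·sinφ = -1.4601 m/s;  V_Py = rω cosθ + a·ω_rod·cosφ = +1.7829 m/s.
|V_P| = √(V_Px² + V_Py²) = 2.3045 m/s.

2.30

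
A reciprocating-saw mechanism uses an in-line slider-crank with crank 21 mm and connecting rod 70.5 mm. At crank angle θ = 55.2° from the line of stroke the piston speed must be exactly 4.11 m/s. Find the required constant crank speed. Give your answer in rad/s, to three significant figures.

For an in-line slider-crank, |v_piston| = rω|sinθ|·[1 + r cosθ/√(L² − r² sin²θ)].
With r = 0.021 m, L = 0.0705 m, θ = 55.2°: the bracketed kinematic factor |dx/dθ| = 0.020267 m.
ω = v/|dx/dθ| = 4.11/0.020267 = 202.79 rad/s.

203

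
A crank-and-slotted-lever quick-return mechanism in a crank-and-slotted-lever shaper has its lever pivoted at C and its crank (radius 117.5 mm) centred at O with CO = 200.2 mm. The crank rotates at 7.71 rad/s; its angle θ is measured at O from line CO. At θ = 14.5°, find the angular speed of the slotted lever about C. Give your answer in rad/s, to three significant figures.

ω = 7.71 rad/s
Crank pin A relative to C: A = (d + r cosθ, r sinθ); lever angle φ = atan2(r sinθ, d + r cosθ).
Differentiating tanφ: φ̇ = rω(d cosθ + r)/(d² + r² + 2dr cosθ).
d² + r² + 2dr cosθ = |CA|² = 0.0994347 m²;  d cosθ + r = +0.31132 m.
|ω_lever| = |0.1175·7.71·+0.31132| / 0.0994347 = 2.8364 rad/s.

2.84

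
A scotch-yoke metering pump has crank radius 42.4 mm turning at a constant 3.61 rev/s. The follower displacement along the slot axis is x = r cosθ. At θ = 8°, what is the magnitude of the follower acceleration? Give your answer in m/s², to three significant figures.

ω = 22.68 rad/s (from 3.61 rev/s).
x = r cosθ ⇒ ẍ = −rω² cosθ (ω constant).
|a| = rω²|cosθ| = 0.0424·(22.68)²·|cos 8°| = 21.602 m/s².

21.6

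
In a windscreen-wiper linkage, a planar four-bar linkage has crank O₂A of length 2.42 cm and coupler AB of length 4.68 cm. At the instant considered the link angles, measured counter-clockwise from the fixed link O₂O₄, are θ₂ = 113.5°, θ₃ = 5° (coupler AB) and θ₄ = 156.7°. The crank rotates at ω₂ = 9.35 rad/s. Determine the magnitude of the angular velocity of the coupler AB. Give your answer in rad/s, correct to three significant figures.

ω₂ = 9.35 rad/s
Differentiating the loop-closure r₂e^{iθ₂}+r₃e^{iθ₃}=r₁+r₄e^{iθ₄} gives r₂ω₂e^{iθ₂}+r₃ω₃e^{iθ₃}=r₄ω₄e^{iθ₄}.
Eliminating the other unknown: ω₃ = r₂ω₂ sin(θ₄−θ₂) / [r₃ sin(θ₃−θ₄)].
Numerator sine = +0.68455; denominator sine = -0.47409.
Result = 0.0242·9.35·(+0.68455) / (0.0468·(-0.47409)) = -6.9811 rad/s; magnitude 6.9811 rad/s.

6.98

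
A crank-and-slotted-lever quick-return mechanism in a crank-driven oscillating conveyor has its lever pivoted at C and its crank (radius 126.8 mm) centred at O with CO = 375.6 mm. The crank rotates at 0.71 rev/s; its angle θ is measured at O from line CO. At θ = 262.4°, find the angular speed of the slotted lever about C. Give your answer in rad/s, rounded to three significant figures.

ω = 4.461 rad/s (from 0.71 rev/s).
Crank pin A relative to C: A = (d + r cosθ, r sinθ); lever angle φ = atan2(r sinθ, d + r cosθ).
Differentiating tanφ: φ̇ = rω(d cosθ + r)/(d² + r² + 2dr cosθ).
d² + r² + 2dr cosθ = |CA|² = 0.144556 m²;  d cosθ + r = +0.077124 m.
|ω_lever| = |0.1268·4.461·+0.077124| / 0.144556 = 0.3018 rad/s.

0.302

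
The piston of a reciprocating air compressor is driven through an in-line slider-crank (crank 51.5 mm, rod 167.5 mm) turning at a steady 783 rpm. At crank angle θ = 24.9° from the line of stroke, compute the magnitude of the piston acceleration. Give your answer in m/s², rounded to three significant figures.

385

ω = 2π·783/60 = 82 rad/s
x(θ) = r cosθ + √(L² − r² sin²θ); with ω constant, a = ω²·d²x/dθ².
d²x/dθ² = −r cosθ − r²(cos2θ)/√u − r⁴ sin²2θ/(4u^{3/2}),  u = L² − r² sin²θ = 0.0275861 m².
Substituting r = 0.0515 m, L = 0.1675 m, θ = 24.9°: d²x/dθ² = -0.057244 m.
a = ω²·d²x/dθ² = (82)²·(-0.057244) = -384.87 m/s²;  |a| = 384.87 m/s².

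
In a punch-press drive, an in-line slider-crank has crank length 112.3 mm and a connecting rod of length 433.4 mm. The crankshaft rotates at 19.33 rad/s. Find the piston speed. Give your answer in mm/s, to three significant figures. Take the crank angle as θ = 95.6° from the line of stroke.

2100

ω = 19.33 rad/s
For an in-line slider-crank, x = r cosθ + √(L² − r² sin²θ), so v = −rω sinθ·[1 + r cosθ/√(L² − r² sin²θ)].
With r = 0.1123 m, L = 0.4334 m, θ = 95.6°: √(L² − r² sin²θ) = 0.41874 m.
v = −0.1123·19.33·0.99523·[1 + 0.1123·-0.09758/0.41874] = -2.1039 m/s.
|v| = 2.1039 m/s = 2103.9 mm/s.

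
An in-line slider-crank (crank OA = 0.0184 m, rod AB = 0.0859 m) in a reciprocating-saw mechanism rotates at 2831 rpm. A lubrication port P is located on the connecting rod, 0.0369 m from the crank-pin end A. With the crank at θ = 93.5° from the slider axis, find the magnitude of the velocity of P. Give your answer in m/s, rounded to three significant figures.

ω = 296.5 rad/s.  Crank-pin speed |V_A| = rω = 5.4549 m/s, perpendicular to OA.
Rod angle: sinφ = −(r/L) sinθ ⇒ φ = -12.345°; ω_rod = −rω cosθ/√(L²−r²sin²θ) = +3.9685 rad/s.
V_P = V_A + ω_rod × AP, with AP = 0.0369 m along the rod.
Components: V_Px = −rω sinθ − a·ω_rod·sinφ = -5.4134 m/s;  V_Py = rω cosθ + a·ω_rod·cosφ = -0.18996 m/s.
|V_P| = √(V_Px² + V_Py²) = 5.4167 m/s.

5.42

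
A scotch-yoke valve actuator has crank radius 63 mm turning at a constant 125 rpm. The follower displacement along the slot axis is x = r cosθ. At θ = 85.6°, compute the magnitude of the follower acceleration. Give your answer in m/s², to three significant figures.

ω = 13.09 rad/s (from 125 rpm).
x = r cosθ ⇒ ẍ = −rω² cosθ (ω constant).
|a| = rω²|cosθ| = 0.063·(13.09)²·|cos 85.6°| = 0.82817 m/s².

0.828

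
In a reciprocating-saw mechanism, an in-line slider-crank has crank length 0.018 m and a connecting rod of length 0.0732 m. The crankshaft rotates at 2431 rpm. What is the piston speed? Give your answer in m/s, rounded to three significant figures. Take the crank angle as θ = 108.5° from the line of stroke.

4.00

ω = 2π·2431/60 = 254.6 rad/s
For an in-line slider-crank, x = r cosθ + √(L² − r² sin²θ), so v = −rω sinθ·[1 + r cosθ/√(L² − r² sin²θ)].
With r = 0.018 m, L = 0.0732 m, θ = 108.5°: √(L² − r² sin²θ) = 0.071182 m.
v = −0.018·254.6·0.94832·[1 + 0.018·-0.31730/0.071182] = -3.9969 m/s.
|v| = 3.9969 m/s.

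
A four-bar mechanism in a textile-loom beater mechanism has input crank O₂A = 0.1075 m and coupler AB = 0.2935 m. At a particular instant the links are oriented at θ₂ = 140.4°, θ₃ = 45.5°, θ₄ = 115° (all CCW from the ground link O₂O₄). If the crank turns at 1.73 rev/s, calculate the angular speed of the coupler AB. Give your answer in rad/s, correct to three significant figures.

1.82

ω₂ = 10.87 rad/s (from 1.73 rev/s).
Differentiating the loop-closure r₂e^{iθ₂}+r₃e^{iθ₃}=r₁+r₄e^{iθ₄} gives r₂ω₂e^{iθ₂}+r₃ω₃e^{iθ₃}=r₄ω₄e^{iθ₄}.
Eliminating the other unknown: ω₃ = r₂ω₂ sin(θ₄−θ₂) / [r₃ sin(θ₃−θ₄)].
Numerator sine = -0.42894; denominator sine = -0.93667.
Result = 0.1075·10.87·(-0.42894) / (0.2935·(-0.93667)) = +1.8232 rad/s; magnitude 1.8232 rad/s.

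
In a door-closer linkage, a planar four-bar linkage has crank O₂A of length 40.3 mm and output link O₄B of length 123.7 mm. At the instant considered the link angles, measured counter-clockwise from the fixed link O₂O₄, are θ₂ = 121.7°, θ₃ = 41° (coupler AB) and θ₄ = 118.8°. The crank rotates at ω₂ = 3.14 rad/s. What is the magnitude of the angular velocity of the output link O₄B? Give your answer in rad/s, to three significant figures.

1.03

ω₂ = 3.14 rad/s
Differentiating the loop-closure r₂e^{iθ₂}+r₃e^{iθ₃}=r₁+r₄e^{iθ₄} gives r₂ω₂e^{iθ₂}+r₃ω₃e^{iθ₃}=r₄ω₄e^{iθ₄}.
Eliminating the other unknown: ω₄ = r₂ω₂ sin(θ₂−θ₃) / [r₄ sin(θ₄−θ₃)].
Numerator sine = +0.98686; denominator sine = +0.97742.
Result = 0.0403·3.14·(+0.98686) / (0.1237·(+0.97742)) = +1.0329 rad/s; magnitude 1.0329 rad/s.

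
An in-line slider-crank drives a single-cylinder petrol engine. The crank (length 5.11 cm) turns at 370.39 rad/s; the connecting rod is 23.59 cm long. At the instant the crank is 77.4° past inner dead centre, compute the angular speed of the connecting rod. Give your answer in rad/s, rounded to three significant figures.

ω = 370.4 rad/s
The rod makes angle φ with the slider axis where L sinφ = r sinθ; differentiating, L cosφ·φ̇ = r ω cosθ.
L cosφ = √(L² − r² sin²θ) = 0.23057 m.
|ω_rod| = r ω |cosθ| / √(L² − r² sin²θ) = 0.0511·370.4·0.21814/0.23057 = 17.907 rad/s.

17.9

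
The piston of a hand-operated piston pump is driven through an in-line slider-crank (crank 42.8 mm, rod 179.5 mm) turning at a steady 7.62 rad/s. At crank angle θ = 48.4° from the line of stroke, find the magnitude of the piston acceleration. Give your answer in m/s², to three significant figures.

ω = 7.62 rad/s
x(θ) = r cosθ + √(L² − r² sin²θ); with ω constant, a = ω²·d²x/dθ².
d²x/dθ² = −r cosθ − r²(cos2θ)/√u − r⁴ sin²2θ/(4u^{3/2}),  u = L² − r² sin²θ = 0.0311959 m².
Substituting r = 0.0428 m, L = 0.1795 m, θ = 48.4°: d²x/dθ² = -0.027338 m.
a = ω²·d²x/dθ² = (7.62)²·(-0.027338) = -1.5874 m/s²;  |a| = 1.5874 m/s².

1.59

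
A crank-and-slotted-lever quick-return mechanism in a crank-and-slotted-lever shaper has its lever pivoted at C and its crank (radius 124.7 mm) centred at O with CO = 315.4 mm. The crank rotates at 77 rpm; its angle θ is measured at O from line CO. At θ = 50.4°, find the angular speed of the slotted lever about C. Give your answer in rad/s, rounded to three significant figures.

ω = 8.063 rad/s (from 77 rpm).
Crank pin A relative to C: A = (d + r cosθ, r sinθ); lever angle φ = atan2(r sinθ, d + r cosθ).
Differentiating tanφ: φ̇ = rω(d cosθ + r)/(d² + r² + 2dr cosθ).
d² + r² + 2dr cosθ = |CA|² = 0.165168 m²;  d cosθ + r = +0.32574 m.
|ω_lever| = |0.1247·8.063·+0.32574| / 0.165168 = 1.9831 rad/s.

1.98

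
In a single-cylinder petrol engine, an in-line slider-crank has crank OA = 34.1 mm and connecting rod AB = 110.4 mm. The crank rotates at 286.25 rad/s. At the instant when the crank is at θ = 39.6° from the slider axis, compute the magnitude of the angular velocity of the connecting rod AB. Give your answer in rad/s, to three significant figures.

ω = 286.2 rad/s
The rod makes angle φ with the slider axis where L sinφ = r sinθ; differentiating, L cosφ·φ̇ = r ω cosθ.
L cosφ = √(L² − r² sin²θ) = 0.10824 m.
|ω_rod| = r ω |cosθ| / √(L² − r² sin²θ) = 0.0341·286.2·0.77051/0.10824 = 69.486 rad/s.

69.5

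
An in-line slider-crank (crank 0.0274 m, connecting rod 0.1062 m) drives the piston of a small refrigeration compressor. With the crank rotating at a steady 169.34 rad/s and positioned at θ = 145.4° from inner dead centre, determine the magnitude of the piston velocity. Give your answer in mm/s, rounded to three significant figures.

ω = 169.3 rad/s
For an in-line slider-crank, x = r cosθ + √(L² − r² sin²θ), so v = −rω sinθ·[1 + r cosθ/√(L² − r² sin²θ)].
With r = 0.0274 m, L = 0.1062 m, θ = 145.4°: √(L² − r² sin²θ) = 0.10505 m.
v = −0.0274·169.3·0.56784·[1 + 0.0274·-0.82314/0.10505] = -2.0691 m/s.
|v| = 2.0691 m/s = 2069.1 mm/s.

2070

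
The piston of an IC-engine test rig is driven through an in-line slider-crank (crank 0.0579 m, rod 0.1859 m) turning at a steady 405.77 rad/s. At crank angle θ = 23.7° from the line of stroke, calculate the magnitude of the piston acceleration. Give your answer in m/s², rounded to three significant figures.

10800

ω = 405.8 rad/s
x(θ) = r cosθ + √(L² − r² sin²θ); with ω constant, a = ω²·d²x/dθ².
d²x/dθ² = −r cosθ − r²(cos2θ)/√u − r⁴ sin²2θ/(4u^{3/2}),  u = L² − r² sin²θ = 0.0340172 m².
Substituting r = 0.0579 m, L = 0.1859 m, θ = 23.7°: d²x/dθ² = -0.065563 m.
a = ω²·d²x/dθ² = (405.8)²·(-0.065563) = -10795 m/s²;  |a| = 10795 m/s².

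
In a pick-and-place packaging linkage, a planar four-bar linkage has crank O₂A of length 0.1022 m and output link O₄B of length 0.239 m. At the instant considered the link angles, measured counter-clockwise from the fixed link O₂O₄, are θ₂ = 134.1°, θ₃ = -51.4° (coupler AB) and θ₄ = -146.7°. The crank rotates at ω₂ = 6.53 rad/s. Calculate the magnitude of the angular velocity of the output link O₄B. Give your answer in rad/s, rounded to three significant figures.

0.269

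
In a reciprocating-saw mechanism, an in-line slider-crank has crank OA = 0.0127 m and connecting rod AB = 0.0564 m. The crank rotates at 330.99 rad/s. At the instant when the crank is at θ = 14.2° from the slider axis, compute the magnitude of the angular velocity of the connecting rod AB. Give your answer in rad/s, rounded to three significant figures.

72.4

ω = 331 rad/s
The rod makes angle φ with the slider axis where L sinφ = r sinθ; differentiating, L cosφ·φ̇ = r ω cosθ.
L cosφ = √(L² − r² sin²θ) = 0.056314 m.
|ω_rod| = r ω |cosθ| / √(L² − r² sin²θ) = 0.0127·331·0.96945/0.056314 = 72.365 rad/s.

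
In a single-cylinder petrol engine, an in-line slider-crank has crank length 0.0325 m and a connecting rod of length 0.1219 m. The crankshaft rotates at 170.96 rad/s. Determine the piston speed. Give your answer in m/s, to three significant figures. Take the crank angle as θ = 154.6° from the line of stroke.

1.81

ω = 171 rad/s
For an in-line slider-crank, x = r cosθ + √(L² − r² sin²θ), so v = −rω sinθ·[1 + r cosθ/√(L² − r² sin²θ)].
With r = 0.0325 m, L = 0.1219 m, θ = 154.6°: √(L² − r² sin²θ) = 0.1211 m.
v = −0.0325·171·0.42894·[1 + 0.0325·-0.90334/0.1211] = -1.8055 m/s.
|v| = 1.8055 m/s.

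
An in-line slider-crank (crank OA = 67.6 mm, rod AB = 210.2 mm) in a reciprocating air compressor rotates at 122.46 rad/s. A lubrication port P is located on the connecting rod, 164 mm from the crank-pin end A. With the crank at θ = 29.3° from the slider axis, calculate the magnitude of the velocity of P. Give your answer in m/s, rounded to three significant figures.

5.20

ω = 122.5 rad/s.  Crank-pin speed |V_A| = rω = 8.2783 m/s, perpendicular to OA.
Rod angle: sinφ = −(r/L) sinθ ⇒ φ = -9.055°; ω_rod = −rω cosθ/√(L²−r²sin²θ) = -34.778 rad/s.
V_P = V_A + ω_rod × AP, with AP = 0.164 m along the rod.
Components: V_Px = −rω sinθ − a·ω_rod·sinφ = -4.9489 m/s;  V_Py = rω cosθ + a·ω_rod·cosφ = +1.5867 m/s.
|V_P| = √(V_Px² + V_Py²) = 5.1971 m/s.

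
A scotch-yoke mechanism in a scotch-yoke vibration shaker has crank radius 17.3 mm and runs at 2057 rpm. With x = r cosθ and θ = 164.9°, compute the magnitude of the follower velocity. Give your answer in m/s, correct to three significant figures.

ω = 215.4 rad/s (from 2057 rpm).
x = r cosθ ⇒ ẋ = −rω sinθ.
|v| = rω|sinθ| = 0.0173·215.4·|sin 164.9°| = 0.97079 m/s.

0.971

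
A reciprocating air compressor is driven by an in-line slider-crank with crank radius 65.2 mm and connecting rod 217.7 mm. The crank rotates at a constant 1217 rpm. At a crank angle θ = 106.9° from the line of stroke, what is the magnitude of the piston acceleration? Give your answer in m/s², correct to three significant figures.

ω = 2π·1217/60 = 127.4 rad/s
x(θ) = r cosθ + √(L² − r² sin²θ); with ω constant, a = ω²·d²x/dθ².
d²x/dθ² = −r cosθ − r²(cos2θ)/√u − r⁴ sin²2θ/(4u^{3/2}),  u = L² − r² sin²θ = 0.0435015 m².
Substituting r = 0.0652 m, L = 0.2177 m, θ = 106.9°: d²x/dθ² = +0.035737 m.
a = ω²·d²x/dθ² = (127.4)²·(+0.035737) = +580.43 m/s²;  |a| = 580.43 m/s².

580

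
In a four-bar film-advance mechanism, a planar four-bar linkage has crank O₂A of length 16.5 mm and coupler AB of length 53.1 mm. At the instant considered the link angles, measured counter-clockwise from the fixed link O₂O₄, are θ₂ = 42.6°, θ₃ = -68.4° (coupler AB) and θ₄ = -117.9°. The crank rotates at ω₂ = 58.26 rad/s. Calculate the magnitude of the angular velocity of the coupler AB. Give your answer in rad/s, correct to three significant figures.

7.95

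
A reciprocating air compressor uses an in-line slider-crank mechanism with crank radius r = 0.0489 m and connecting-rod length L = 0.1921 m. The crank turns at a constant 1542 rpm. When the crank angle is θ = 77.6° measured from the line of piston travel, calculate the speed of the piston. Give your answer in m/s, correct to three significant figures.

ω = 2π·1542/60 = 161.5 rad/s
For an in-line slider-crank, x = r cosθ + √(L² − r² sin²θ), so v = −rω sinθ·[1 + r cosθ/√(L² − r² sin²θ)].
With r = 0.0489 m, L = 0.1921 m, θ = 77.6°: √(L² − r² sin²θ) = 0.18607 m.
v = −0.0489·161.5·0.97667·[1 + 0.0489·0.21474/0.18607] = -8.1473 m/s.
|v| = 8.1473 m/s.

8.15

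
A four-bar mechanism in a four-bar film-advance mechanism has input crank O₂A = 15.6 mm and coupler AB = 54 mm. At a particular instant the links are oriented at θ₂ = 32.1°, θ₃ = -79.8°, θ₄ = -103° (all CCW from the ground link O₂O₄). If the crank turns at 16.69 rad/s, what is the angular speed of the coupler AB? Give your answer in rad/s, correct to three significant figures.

8.64

ω₂ = 16.69 rad/s
Differentiating the loop-closure r₂e^{iθ₂}+r₃e^{iθ₃}=r₁+r₄e^{iθ₄} gives r₂ω₂e^{iθ₂}+r₃ω₃e^{iθ₃}=r₄ω₄e^{iθ₄}.
Eliminating the other unknown: ω₃ = r₂ω₂ sin(θ₄−θ₂) / [r₃ sin(θ₃−θ₄)].
Numerator sine = -0.70587; denominator sine = +0.39394.
Result = 0.0156·16.69·(-0.70587) / (0.054·(+0.39394)) = -8.6393 rad/s; magnitude 8.6393 rad/s.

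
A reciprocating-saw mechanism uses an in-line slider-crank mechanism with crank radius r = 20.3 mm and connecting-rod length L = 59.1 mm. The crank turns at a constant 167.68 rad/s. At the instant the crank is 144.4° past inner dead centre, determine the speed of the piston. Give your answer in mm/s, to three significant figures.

1420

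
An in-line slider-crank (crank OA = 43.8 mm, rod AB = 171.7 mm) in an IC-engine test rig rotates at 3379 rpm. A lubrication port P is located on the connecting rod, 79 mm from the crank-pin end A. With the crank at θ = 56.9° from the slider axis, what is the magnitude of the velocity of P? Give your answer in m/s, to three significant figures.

14.6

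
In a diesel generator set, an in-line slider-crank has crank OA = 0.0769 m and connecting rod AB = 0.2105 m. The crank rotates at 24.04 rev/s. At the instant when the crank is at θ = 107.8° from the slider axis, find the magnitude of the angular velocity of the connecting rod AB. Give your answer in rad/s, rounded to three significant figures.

ω = 151 rad/s (converted from 24.04 rev/s).
The rod makes angle φ with the slider axis where L sinφ = r sinθ; differentiating, L cosφ·φ̇ = r ω cosθ.
L cosφ = √(L² − r² sin²θ) = 0.19736 m.
|ω_rod| = r ω |cosθ| / √(L² − r² sin²θ) = 0.0769·151·0.30570/0.19736 = 17.992 rad/s.

18.0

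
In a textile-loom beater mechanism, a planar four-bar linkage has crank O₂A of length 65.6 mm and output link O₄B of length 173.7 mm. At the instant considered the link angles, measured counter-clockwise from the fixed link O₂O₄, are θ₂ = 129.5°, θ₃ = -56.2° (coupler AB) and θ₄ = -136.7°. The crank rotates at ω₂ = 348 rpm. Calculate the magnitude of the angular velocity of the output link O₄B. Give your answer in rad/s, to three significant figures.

1.39

ω₂ = 36.44 rad/s (from 348 rpm).
Differentiating the loop-closure r₂e^{iθ₂}+r₃e^{iθ₃}=r₁+r₄e^{iθ₄} gives r₂ω₂e^{iθ₂}+r₃ω₃e^{iθ₃}=r₄ω₄e^{iθ₄}.
Eliminating the other unknown: ω₄ = r₂ω₂ sin(θ₂−θ₃) / [r₄ sin(θ₄−θ₃)].
Numerator sine = -0.09932; denominator sine = -0.98629.
Result = 0.0656·36.44·(-0.09932) / (0.1737·(-0.98629)) = +1.3859 rad/s; magnitude 1.3859 rad/s.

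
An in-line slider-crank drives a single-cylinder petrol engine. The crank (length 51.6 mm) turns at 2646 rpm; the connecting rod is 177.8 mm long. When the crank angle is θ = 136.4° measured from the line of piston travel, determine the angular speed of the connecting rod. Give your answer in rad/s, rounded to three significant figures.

59.4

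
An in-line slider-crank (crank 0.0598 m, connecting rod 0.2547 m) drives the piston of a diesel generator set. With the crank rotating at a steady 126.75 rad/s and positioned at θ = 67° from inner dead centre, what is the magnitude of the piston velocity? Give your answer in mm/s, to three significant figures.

ω = 126.8 rad/s
For an in-line slider-crank, x = r cosθ + √(L² − r² sin²θ), so v = −rω sinθ·[1 + r cosθ/√(L² − r² sin²θ)].
With r = 0.0598 m, L = 0.2547 m, θ = 67°: √(L² − r² sin²θ) = 0.24868 m.
v = −0.0598·126.8·0.92050·[1 + 0.0598·0.39073/0.24868] = -7.6327 m/s.
|v| = 7.6327 m/s = 7632.7 mm/s.

7630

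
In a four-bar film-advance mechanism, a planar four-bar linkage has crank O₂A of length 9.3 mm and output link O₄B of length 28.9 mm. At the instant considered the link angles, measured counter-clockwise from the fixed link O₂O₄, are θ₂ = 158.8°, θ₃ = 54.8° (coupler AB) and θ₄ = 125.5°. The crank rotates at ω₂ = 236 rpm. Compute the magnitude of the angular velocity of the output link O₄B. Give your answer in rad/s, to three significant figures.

8.18

ω₂ = 24.71 rad/s (from 236 rpm).
Differentiating the loop-closure r₂e^{iθ₂}+r₃e^{iθ₃}=r₁+r₄e^{iθ₄} gives r₂ω₂e^{iθ₂}+r₃ω₃e^{iθ₃}=r₄ω₄e^{iθ₄}.
Eliminating the other unknown: ω₄ = r₂ω₂ sin(θ₂−θ₃) / [r₄ sin(θ₄−θ₃)].
Numerator sine = +0.97030; denominator sine = +0.94380.
Result = 0.0093·24.71·(+0.97030) / (0.0289·(+0.94380)) = +8.1762 rad/s; magnitude 8.1762 rad/s.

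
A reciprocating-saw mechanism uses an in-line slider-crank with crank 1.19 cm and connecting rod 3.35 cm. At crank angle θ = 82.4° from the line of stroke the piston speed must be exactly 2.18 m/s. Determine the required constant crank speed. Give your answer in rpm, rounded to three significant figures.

For an in-line slider-crank, |v_piston| = rω|sinθ|·[1 + r cosθ/√(L² − r² sin²θ)].
With r = 0.0119 m, L = 0.0335 m, θ = 82.4°: the bracketed kinematic factor |dx/dθ| = 0.012388 m.
ω = v/|dx/dθ| = 2.18/0.012388 = 175.98 rad/s.
N = 60ω/(2π) = 1680.5 rpm.

1680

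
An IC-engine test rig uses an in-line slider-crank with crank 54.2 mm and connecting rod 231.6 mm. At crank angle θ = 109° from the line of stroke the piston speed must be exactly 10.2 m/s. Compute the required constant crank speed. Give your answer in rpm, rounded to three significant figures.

2060

For an in-line slider-crank, |v_piston| = rω|sinθ|·[1 + r cosθ/√(L² − r² sin²θ)].
With r = 0.0542 m, L = 0.2316 m, θ = 109°: the bracketed kinematic factor |dx/dθ| = 0.047243 m.
ω = v/|dx/dθ| = 10.2/0.047243 = 215.9 rad/s.
N = 60ω/(2π) = 2061.7 rpm.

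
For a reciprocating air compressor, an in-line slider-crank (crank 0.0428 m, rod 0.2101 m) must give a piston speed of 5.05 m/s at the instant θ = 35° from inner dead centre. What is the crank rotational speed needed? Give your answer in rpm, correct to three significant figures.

For an in-line slider-crank, |v_piston| = rω|sinθ|·[1 + r cosθ/√(L² − r² sin²θ)].
With r = 0.0428 m, L = 0.2101 m, θ = 35°: the bracketed kinematic factor |dx/dθ| = 0.028674 m.
ω = v/|dx/dθ| = 5.05/0.028674 = 176.12 rad/s.
N = 60ω/(2π) = 1681.8 rpm.

1680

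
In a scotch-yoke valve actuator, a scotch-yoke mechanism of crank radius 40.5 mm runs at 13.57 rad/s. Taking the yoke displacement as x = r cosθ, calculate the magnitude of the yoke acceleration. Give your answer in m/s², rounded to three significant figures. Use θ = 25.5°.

6.73

ω = 13.57 rad/s
x = r cosθ ⇒ ẍ = −rω² cosθ (ω constant).
|a| = rω²|cosθ| = 0.0405·(13.57)²·|cos 25.5°| = 6.7314 m/s².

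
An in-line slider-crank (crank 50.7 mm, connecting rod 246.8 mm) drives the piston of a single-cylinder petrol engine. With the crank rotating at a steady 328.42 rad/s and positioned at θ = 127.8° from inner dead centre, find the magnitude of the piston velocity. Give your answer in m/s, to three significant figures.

11.5

ω = 328.4 rad/s
For an in-line slider-crank, x = r cosθ + √(L² − r² sin²θ), so v = −rω sinθ·[1 + r cosθ/√(L² − r² sin²θ)].
With r = 0.0507 m, L = 0.2468 m, θ = 127.8°: √(L² − r² sin²θ) = 0.24353 m.
v = −0.0507·328.4·0.79016·[1 + 0.0507·-0.61291/0.24353] = -11.478 m/s.
|v| = 11.478 m/s.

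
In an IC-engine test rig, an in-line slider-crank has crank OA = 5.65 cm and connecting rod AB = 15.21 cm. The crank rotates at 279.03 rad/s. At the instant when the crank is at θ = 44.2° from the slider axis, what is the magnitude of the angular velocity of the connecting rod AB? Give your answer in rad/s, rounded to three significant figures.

76.9

ω = 279 rad/s
The rod makes angle φ with the slider axis where L sinφ = r sinθ; differentiating, L cosφ·φ̇ = r ω cosθ.
L cosφ = √(L² − r² sin²θ) = 0.14691 m.
|ω_rod| = r ω |cosθ| / √(L² − r² sin²θ) = 0.0565·279·0.71691/0.14691 = 76.933 rad/s.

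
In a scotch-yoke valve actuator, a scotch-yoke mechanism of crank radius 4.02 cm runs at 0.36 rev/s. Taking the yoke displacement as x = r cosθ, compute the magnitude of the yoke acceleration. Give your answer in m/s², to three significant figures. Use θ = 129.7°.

0.131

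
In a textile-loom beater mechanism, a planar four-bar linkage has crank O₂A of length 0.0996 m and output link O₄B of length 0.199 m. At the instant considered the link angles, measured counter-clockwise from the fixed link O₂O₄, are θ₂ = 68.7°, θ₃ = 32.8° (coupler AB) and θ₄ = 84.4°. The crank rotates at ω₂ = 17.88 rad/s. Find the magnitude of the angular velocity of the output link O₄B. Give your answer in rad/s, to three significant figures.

ω₂ = 17.88 rad/s
Differentiating the loop-closure r₂e^{iθ₂}+r₃e^{iθ₃}=r₁+r₄e^{iθ₄} gives r₂ω₂e^{iθ₂}+r₃ω₃e^{iθ₃}=r₄ω₄e^{iθ₄}.
Eliminating the other unknown: ω₄ = r₂ω₂ sin(θ₂−θ₃) / [r₄ sin(θ₄−θ₃)].
Numerator sine = +0.58637; denominator sine = +0.78369.
Result = 0.0996·17.88·(+0.58637) / (0.199·(+0.78369)) = +6.6958 rad/s; magnitude 6.6958 rad/s.

6.70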